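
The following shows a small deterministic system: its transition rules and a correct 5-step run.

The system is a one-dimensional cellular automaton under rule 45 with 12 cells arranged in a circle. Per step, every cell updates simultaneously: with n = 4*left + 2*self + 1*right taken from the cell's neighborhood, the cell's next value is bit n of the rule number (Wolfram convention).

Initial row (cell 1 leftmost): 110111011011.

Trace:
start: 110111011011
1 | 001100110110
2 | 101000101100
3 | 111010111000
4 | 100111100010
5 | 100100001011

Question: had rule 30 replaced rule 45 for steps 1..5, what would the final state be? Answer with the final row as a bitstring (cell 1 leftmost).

(re-executing steps 1..5 under rule 30; state before step 1: 110111011011)
1 | 000100010010
2 | 001110111111
3 | 111000100000
4 | 100101110001
5 | 011101001011

011101001011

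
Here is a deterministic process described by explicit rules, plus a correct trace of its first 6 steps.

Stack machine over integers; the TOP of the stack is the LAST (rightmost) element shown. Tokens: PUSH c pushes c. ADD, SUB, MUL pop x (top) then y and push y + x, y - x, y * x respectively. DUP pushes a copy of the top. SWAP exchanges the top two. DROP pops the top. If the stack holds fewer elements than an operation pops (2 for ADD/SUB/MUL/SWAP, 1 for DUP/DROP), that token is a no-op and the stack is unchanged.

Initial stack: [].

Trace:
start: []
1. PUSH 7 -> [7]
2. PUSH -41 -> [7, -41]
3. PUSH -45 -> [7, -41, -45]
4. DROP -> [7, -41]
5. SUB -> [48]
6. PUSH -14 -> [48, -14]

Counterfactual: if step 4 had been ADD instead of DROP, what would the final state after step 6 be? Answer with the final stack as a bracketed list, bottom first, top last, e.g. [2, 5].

(re-executing from step 4 with the substitution; state before step 4: [7, -41, -45])
4. ADD -> [7, -86]
5. SUB -> [93]
6. PUSH -14 -> [93, -14]

[93, -14]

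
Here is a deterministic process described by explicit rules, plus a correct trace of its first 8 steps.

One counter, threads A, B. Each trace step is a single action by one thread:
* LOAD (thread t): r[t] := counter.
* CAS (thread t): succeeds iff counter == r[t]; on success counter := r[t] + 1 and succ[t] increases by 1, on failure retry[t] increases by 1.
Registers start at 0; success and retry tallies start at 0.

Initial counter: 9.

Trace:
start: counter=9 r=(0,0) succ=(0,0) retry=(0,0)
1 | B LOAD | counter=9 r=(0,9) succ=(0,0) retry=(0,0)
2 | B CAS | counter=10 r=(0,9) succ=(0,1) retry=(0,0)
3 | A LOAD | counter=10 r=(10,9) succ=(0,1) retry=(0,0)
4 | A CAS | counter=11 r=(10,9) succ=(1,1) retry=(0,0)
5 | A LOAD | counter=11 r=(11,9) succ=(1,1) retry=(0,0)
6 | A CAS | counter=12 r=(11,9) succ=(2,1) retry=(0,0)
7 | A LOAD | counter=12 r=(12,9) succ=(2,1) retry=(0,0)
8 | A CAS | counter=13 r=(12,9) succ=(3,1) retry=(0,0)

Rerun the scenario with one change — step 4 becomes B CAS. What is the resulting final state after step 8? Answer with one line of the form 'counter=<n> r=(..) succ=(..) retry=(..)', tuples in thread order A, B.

counter=12 r=(11,9) succ=(2,1) retry=(0,1)

(re-executing from step 4 with the substitution; state before step 4: counter=10 r=(10,9) succ=(0,1) retry=(0,0))
4 | B CAS | counter=10 r=(10,9) succ=(0,1) retry=(0,1)
5 | A LOAD | counter=10 r=(10,9) succ=(0,1) retry=(0,1)
6 | A CAS | counter=11 r=(10,9) succ=(1,1) retry=(0,1)
7 | A LOAD | counter=11 r=(11,9) succ=(1,1) retry=(0,1)
8 | A CAS | counter=12 r=(11,9) succ=(2,1) retry=(0,1)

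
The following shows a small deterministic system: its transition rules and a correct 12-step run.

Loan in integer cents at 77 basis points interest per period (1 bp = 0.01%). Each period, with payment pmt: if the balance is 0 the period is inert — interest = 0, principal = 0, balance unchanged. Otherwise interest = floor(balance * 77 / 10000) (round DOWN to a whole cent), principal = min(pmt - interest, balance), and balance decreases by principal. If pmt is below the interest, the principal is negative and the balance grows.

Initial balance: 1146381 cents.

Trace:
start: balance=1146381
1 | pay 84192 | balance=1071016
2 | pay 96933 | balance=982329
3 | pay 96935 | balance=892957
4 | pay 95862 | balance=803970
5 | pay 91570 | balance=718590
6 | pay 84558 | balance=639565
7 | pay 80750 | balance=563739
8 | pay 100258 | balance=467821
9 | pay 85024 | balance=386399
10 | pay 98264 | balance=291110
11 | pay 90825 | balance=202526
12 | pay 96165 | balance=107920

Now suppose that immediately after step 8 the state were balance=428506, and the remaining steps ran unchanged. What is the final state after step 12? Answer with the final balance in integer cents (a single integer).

67380

state after step 8 := balance=428506
9 | pay 85024 | balance=346781
10 | pay 98264 | balance=251187
11 | pay 90825 | balance=162296
12 | pay 96165 | balance=67380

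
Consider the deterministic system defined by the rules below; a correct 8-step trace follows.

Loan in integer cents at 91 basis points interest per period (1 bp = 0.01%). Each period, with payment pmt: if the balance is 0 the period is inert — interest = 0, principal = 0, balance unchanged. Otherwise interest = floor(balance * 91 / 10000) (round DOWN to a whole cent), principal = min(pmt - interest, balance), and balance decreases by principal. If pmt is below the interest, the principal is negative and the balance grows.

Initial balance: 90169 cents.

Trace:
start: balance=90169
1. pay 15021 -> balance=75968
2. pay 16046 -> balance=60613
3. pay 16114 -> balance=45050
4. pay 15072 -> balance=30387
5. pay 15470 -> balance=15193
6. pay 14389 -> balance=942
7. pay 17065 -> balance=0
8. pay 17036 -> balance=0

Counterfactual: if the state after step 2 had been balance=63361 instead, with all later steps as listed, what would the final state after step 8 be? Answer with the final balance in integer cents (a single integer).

0

state after step 2 := balance=63361
3. pay 16114 -> balance=47823
4. pay 15072 -> balance=33186
5. pay 15470 -> balance=18017
6. pay 14389 -> balance=3791
7. pay 17065 -> balance=0
8. pay 17036 -> balance=0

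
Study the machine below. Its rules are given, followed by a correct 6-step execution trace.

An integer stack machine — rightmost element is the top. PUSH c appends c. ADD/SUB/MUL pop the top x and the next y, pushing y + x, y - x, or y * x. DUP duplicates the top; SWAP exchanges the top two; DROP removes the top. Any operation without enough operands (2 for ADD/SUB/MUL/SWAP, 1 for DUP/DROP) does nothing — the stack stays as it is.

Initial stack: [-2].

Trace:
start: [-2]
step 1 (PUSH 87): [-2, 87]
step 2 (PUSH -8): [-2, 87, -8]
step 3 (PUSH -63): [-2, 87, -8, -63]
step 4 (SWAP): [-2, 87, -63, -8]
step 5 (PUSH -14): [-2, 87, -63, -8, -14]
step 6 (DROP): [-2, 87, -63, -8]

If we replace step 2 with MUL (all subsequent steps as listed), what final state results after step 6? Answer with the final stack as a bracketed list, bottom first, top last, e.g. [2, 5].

[-63, -174]

(re-executing from step 2 with the substitution; state before step 2: [-2, 87])
step 2 (MUL): [-174]
step 3 (PUSH -63): [-174, -63]
step 4 (SWAP): [-63, -174]
step 5 (PUSH -14): [-63, -174, -14]
step 6 (DROP): [-63, -174]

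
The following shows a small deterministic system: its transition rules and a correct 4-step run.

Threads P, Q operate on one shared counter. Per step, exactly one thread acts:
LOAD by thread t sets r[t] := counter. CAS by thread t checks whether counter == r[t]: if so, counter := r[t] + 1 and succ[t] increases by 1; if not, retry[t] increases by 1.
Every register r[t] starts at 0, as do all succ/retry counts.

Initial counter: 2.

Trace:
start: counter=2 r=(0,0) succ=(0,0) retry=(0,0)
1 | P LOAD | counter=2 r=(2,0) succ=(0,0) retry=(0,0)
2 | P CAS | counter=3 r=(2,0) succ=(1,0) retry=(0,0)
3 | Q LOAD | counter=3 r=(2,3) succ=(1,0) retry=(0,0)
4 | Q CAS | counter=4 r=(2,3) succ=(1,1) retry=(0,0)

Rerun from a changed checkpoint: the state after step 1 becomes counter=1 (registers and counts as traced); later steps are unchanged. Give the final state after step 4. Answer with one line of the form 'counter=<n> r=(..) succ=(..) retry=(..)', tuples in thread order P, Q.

state after step 1 := counter=1 r=(2,0) succ=(0,0) retry=(0,0)
2 | P CAS | counter=1 r=(2,0) succ=(0,0) retry=(1,0)
3 | Q LOAD | counter=1 r=(2,1) succ=(0,0) retry=(1,0)
4 | Q CAS | counter=2 r=(2,1) succ=(0,1) retry=(1,0)

counter=2 r=(2,1) succ=(0,1) retry=(1,0)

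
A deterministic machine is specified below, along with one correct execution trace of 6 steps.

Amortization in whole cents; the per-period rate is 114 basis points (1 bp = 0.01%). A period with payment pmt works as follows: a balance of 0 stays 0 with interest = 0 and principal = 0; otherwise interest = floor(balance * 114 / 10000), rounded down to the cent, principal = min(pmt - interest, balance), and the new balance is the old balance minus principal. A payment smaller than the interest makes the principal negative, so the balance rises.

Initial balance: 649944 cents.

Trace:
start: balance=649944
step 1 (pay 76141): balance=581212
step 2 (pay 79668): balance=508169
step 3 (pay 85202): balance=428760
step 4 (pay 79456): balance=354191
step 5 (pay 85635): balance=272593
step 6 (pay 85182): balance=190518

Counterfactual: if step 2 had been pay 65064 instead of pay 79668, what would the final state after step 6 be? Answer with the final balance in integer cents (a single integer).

205800

(re-executing from step 2 with the substitution; state before step 2: balance=581212)
step 2 (pay 65064): balance=522773
step 3 (pay 85202): balance=443530
step 4 (pay 79456): balance=369130
step 5 (pay 85635): balance=287703
step 6 (pay 85182): balance=205800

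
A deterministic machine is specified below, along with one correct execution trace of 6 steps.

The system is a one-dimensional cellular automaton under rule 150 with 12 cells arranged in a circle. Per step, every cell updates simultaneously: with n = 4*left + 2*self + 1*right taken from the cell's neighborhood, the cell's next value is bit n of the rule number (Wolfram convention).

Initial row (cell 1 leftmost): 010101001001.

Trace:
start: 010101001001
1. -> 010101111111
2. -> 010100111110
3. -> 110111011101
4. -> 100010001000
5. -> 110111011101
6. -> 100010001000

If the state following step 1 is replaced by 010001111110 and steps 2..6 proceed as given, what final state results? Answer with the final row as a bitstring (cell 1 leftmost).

state after step 1 := 010001111110
2. -> 111010111101
3. -> 110010011000
4. -> 001111100101
5. -> 110111011101
6. -> 100010001000

100010001000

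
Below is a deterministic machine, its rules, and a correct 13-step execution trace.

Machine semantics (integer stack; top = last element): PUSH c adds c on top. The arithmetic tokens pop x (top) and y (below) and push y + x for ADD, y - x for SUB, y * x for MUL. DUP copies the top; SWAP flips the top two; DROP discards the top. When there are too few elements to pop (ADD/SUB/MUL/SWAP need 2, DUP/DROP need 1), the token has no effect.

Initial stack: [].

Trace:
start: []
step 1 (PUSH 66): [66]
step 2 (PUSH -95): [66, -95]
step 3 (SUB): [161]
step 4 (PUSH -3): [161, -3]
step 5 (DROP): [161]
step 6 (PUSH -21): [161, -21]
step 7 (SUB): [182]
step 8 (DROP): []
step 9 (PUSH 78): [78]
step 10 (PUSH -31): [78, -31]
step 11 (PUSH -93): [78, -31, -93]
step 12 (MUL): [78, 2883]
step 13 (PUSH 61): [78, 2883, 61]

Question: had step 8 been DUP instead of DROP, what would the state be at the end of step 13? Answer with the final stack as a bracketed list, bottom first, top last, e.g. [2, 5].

[182, 182, 78, 2883, 61]

(re-executing from step 8 with the substitution; state before step 8: [182])
step 8 (DUP): [182, 182]
step 9 (PUSH 78): [182, 182, 78]
step 10 (PUSH -31): [182, 182, 78, -31]
step 11 (PUSH -93): [182, 182, 78, -31, -93]
step 12 (MUL): [182, 182, 78, 2883]
step 13 (PUSH 61): [182, 182, 78, 2883, 61]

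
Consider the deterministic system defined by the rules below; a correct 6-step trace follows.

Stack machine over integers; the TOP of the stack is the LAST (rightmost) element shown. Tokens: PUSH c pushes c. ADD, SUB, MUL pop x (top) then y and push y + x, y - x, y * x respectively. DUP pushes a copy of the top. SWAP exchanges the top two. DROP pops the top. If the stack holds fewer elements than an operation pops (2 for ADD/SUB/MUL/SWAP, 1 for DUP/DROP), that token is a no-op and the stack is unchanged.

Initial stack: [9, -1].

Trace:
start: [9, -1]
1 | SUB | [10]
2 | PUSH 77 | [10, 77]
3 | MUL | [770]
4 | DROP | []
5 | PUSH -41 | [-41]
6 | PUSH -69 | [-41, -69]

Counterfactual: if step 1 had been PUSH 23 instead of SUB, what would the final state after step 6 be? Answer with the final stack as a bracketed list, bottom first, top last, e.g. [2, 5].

[9, -1, -41, -69]

(re-executing from step 1 with the substitution; state before step 1: [9, -1])
1 | PUSH 23 | [9, -1, 23]
2 | PUSH 77 | [9, -1, 23, 77]
3 | MUL | [9, -1, 1771]
4 | DROP | [9, -1]
5 | PUSH -41 | [9, -1, -41]
6 | PUSH -69 | [9, -1, -41, -69]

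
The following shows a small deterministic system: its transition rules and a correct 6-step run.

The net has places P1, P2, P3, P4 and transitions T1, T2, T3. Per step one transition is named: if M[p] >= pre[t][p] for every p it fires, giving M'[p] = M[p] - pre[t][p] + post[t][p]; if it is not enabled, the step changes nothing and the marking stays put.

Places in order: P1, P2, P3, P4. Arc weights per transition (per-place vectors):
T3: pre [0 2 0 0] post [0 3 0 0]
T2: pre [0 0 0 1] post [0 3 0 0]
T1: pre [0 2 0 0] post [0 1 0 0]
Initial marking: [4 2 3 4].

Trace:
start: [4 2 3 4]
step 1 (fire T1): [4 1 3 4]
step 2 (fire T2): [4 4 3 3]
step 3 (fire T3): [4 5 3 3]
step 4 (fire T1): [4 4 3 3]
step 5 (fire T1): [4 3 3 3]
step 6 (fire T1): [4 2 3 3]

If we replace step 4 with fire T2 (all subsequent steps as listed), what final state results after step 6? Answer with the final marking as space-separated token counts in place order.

(re-executing from step 4 with the substitution; state before step 4: [4 5 3 3])
step 4 (fire T2): [4 8 3 2]
step 5 (fire T1): [4 7 3 2]
step 6 (fire T1): [4 6 3 2]

4 6 3 2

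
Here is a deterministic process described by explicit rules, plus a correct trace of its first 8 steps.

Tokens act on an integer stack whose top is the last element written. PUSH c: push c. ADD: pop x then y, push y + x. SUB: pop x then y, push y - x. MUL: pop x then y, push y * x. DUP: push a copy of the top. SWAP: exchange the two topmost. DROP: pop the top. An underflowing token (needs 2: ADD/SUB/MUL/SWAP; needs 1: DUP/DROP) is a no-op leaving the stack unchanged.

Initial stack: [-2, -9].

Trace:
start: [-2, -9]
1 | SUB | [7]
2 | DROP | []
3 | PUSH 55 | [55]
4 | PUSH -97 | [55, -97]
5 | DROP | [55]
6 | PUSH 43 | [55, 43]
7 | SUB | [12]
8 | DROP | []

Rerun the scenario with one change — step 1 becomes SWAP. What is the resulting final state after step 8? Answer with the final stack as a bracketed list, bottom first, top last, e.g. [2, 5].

(re-executing from step 1 with the substitution; state before step 1: [-2, -9])
1 | SWAP | [-9, -2]
2 | DROP | [-9]
3 | PUSH 55 | [-9, 55]
4 | PUSH -97 | [-9, 55, -97]
5 | DROP | [-9, 55]
6 | PUSH 43 | [-9, 55, 43]
7 | SUB | [-9, 12]
8 | DROP | [-9]

[-9]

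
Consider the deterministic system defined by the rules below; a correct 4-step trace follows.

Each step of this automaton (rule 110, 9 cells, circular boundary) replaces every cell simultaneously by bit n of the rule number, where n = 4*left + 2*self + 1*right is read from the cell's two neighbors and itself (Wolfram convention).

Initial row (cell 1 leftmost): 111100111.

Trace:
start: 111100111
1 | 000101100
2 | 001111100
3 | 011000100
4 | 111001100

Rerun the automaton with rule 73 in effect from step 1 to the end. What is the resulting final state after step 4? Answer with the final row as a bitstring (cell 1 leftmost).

000100100

(re-executing steps 1..4 under rule 73; state before step 1: 111100111)
1 | 000100100
2 | 110000001
3 | 010111101
4 | 000100100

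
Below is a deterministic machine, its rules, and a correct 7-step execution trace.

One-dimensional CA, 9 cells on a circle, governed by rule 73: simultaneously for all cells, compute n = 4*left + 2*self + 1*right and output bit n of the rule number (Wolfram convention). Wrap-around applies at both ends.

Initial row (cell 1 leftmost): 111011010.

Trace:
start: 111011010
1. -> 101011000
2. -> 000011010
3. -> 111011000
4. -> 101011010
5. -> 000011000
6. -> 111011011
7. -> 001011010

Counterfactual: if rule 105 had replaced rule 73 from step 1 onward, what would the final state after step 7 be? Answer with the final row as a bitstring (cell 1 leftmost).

110010011

(re-executing steps 1..7 under rule 105; state before step 1: 111011010)
1. -> 101111101
2. -> 111000111
3. -> 001010100
4. -> 100101001
5. -> 100010001
6. -> 101000101
7. -> 110010011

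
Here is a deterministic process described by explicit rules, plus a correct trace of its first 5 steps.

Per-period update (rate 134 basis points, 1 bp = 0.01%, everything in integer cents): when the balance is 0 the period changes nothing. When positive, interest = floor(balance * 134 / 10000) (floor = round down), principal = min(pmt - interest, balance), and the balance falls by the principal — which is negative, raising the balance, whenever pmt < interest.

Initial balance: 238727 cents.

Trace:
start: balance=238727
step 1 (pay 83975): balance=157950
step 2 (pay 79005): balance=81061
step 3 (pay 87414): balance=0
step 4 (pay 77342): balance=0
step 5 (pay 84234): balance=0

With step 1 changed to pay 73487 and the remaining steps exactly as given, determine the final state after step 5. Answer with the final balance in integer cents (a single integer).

0

(re-executing from step 1 with the substitution; state before step 1: balance=238727)
step 1 (pay 73487): balance=168438
step 2 (pay 79005): balance=91690
step 3 (pay 87414): balance=5504
step 4 (pay 77342): balance=0
step 5 (pay 84234): balance=0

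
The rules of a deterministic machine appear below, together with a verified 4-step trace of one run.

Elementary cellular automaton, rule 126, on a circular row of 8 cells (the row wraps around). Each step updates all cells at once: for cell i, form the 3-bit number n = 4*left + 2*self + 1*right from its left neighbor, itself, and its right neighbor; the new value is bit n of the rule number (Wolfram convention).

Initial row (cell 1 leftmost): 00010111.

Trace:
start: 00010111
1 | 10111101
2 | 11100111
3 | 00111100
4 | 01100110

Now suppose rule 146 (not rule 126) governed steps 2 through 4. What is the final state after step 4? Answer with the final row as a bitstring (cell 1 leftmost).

01011010

(re-executing steps 2..4 under rule 146; state before step 2: 10111101)
2 | 00011000
3 | 00100100
4 | 01011010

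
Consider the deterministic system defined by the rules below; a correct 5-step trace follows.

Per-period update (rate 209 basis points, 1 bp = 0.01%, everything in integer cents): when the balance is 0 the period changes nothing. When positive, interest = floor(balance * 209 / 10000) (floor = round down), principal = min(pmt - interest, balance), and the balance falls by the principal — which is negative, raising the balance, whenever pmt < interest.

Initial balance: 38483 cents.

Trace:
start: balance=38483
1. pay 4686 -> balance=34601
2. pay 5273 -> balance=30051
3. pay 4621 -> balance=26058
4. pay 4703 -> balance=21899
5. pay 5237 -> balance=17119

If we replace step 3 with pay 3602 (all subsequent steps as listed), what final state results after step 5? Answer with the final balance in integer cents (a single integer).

18181

(re-executing from step 3 with the substitution; state before step 3: balance=30051)
3. pay 3602 -> balance=27077
4. pay 4703 -> balance=22939
5. pay 5237 -> balance=18181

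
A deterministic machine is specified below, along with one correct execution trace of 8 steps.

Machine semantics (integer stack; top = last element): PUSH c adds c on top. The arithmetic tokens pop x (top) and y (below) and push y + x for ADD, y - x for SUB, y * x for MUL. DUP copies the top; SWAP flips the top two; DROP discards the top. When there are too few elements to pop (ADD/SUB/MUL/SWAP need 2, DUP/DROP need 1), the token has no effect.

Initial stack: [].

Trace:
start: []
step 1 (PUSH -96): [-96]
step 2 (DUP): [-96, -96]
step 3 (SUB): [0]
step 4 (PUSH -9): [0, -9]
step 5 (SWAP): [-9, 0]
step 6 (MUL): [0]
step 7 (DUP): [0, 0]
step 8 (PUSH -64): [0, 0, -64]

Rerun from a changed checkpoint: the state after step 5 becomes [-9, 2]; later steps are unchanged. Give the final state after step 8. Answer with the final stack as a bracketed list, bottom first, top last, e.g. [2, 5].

[-18, -18, -64]

state after step 5 := [-9, 2]
step 6 (MUL): [-18]
step 7 (DUP): [-18, -18]
step 8 (PUSH -64): [-18, -18, -64]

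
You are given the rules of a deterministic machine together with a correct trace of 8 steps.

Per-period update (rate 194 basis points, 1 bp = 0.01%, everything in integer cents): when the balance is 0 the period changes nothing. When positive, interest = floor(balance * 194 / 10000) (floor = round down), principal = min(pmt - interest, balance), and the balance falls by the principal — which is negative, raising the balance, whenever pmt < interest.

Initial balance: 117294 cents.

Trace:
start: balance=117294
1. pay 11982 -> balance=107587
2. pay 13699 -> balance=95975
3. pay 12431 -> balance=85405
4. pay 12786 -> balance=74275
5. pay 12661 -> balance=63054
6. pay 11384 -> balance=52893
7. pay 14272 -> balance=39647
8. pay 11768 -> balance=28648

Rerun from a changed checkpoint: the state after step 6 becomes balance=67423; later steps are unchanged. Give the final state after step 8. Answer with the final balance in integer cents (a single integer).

state after step 6 := balance=67423
7. pay 14272 -> balance=54459
8. pay 11768 -> balance=43747

43747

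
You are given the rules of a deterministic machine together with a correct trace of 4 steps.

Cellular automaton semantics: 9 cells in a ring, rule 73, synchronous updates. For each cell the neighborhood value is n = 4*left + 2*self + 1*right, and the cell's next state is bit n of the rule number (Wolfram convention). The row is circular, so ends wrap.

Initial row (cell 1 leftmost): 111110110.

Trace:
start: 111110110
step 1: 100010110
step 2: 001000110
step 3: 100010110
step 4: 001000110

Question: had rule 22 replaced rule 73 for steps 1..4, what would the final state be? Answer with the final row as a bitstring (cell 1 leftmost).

000000000

(re-executing steps 1..4 under rule 22; state before step 1: 111110110)
step 1: 000000000
step 2: 000000000
step 3: 000000000
step 4: 000000000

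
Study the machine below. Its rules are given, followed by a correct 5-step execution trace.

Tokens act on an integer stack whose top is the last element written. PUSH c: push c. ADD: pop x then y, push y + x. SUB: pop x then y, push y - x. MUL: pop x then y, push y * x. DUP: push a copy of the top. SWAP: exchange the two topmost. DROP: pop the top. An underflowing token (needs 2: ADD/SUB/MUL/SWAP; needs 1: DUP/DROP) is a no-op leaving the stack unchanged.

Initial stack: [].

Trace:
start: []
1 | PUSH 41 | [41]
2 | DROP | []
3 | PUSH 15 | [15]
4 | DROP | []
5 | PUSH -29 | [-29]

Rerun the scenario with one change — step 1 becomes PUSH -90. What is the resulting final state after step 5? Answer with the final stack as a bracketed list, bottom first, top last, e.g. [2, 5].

(re-executing from step 1 with the substitution; state before step 1: [])
1 | PUSH -90 | [-90]
2 | DROP | []
3 | PUSH 15 | [15]
4 | DROP | []
5 | PUSH -29 | [-29]

[-29]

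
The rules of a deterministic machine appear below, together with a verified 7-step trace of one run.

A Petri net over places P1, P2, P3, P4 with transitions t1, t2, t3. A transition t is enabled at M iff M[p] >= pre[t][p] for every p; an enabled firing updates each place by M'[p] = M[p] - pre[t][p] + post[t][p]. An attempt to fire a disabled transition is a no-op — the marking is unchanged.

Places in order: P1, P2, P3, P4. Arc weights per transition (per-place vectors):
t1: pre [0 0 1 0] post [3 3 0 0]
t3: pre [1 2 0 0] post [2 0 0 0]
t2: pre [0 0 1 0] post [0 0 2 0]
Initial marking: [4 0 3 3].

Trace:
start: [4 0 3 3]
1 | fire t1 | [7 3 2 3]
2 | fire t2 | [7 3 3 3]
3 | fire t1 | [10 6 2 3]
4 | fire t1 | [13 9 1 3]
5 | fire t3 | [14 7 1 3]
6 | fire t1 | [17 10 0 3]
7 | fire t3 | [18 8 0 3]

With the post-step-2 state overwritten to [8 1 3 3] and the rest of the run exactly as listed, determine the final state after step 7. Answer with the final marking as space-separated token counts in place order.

19 6 0 3

state after step 2 := [8 1 3 3]
3 | fire t1 | [11 4 2 3]
4 | fire t1 | [14 7 1 3]
5 | fire t3 | [15 5 1 3]
6 | fire t1 | [18 8 0 3]
7 | fire t3 | [19 6 0 3]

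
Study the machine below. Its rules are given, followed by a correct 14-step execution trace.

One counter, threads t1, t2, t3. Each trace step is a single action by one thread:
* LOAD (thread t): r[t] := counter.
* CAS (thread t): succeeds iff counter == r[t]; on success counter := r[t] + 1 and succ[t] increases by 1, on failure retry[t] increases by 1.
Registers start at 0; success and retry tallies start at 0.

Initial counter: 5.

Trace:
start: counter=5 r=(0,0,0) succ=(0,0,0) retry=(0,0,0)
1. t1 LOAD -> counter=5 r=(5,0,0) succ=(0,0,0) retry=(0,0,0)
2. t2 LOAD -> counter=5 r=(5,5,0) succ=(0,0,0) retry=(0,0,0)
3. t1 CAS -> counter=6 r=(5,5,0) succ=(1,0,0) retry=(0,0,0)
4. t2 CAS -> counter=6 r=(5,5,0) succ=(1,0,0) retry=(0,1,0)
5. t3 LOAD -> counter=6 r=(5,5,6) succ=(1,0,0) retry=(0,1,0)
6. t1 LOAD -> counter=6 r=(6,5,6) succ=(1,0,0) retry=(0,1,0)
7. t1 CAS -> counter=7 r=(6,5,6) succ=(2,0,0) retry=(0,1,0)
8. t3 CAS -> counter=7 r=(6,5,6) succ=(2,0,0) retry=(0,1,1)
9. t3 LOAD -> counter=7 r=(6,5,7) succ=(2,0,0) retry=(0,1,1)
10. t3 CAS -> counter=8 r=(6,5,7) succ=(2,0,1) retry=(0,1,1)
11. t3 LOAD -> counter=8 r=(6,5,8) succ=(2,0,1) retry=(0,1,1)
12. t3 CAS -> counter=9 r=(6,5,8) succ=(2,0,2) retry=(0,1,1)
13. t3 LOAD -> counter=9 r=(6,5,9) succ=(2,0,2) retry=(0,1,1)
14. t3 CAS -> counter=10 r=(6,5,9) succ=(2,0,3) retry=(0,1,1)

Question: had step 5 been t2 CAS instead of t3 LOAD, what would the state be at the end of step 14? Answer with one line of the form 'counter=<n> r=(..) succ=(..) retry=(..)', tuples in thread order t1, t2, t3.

(re-executing from step 5 with the substitution; state before step 5: counter=6 r=(5,5,0) succ=(1,0,0) retry=(0,1,0))
5. t2 CAS -> counter=6 r=(5,5,0) succ=(1,0,0) retry=(0,2,0)
6. t1 LOAD -> counter=6 r=(6,5,0) succ=(1,0,0) retry=(0,2,0)
7. t1 CAS -> counter=7 r=(6,5,0) succ=(2,0,0) retry=(0,2,0)
8. t3 CAS -> counter=7 r=(6,5,0) succ=(2,0,0) retry=(0,2,1)
9. t3 LOAD -> counter=7 r=(6,5,7) succ=(2,0,0) retry=(0,2,1)
10. t3 CAS -> counter=8 r=(6,5,7) succ=(2,0,1) retry=(0,2,1)
11. t3 LOAD -> counter=8 r=(6,5,8) succ=(2,0,1) retry=(0,2,1)
12. t3 CAS -> counter=9 r=(6,5,8) succ=(2,0,2) retry=(0,2,1)
13. t3 LOAD -> counter=9 r=(6,5,9) succ=(2,0,2) retry=(0,2,1)
14. t3 CAS -> counter=10 r=(6,5,9) succ=(2,0,3) retry=(0,2,1)

counter=10 r=(6,5,9) succ=(2,0,3) retry=(0,2,1)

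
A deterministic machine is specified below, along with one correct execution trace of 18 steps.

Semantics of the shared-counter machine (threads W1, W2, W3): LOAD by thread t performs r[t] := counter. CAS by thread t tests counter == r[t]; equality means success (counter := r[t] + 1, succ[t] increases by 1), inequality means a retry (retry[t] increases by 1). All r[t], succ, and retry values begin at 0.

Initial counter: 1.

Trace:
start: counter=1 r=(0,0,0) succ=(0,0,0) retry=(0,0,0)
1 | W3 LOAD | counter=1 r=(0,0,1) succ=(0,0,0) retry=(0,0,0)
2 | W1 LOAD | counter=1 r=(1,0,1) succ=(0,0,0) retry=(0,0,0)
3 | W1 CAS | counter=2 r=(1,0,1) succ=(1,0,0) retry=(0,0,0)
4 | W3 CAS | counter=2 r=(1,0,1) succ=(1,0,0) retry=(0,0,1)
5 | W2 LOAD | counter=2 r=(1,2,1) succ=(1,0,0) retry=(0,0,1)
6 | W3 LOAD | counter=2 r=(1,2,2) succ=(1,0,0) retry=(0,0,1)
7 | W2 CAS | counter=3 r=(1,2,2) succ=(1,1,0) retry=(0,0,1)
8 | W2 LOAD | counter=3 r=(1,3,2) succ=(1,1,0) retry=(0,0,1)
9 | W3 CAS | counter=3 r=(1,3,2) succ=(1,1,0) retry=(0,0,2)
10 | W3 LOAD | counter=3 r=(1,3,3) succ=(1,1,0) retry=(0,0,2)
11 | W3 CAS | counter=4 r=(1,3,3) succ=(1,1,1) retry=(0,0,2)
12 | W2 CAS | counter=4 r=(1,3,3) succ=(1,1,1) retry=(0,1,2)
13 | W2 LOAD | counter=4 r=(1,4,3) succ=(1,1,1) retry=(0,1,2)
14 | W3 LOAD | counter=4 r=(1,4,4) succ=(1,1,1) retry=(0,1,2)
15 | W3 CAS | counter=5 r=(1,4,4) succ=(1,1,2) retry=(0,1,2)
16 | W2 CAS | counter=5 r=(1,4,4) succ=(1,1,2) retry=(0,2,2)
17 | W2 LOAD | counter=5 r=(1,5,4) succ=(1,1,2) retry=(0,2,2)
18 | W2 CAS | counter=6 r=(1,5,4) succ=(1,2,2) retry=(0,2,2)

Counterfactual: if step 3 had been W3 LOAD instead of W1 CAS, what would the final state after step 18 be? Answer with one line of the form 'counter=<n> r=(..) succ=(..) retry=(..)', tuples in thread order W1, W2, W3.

(re-executing from step 3 with the substitution; state before step 3: counter=1 r=(1,0,1) succ=(0,0,0) retry=(0,0,0))
3 | W3 LOAD | counter=1 r=(1,0,1) succ=(0,0,0) retry=(0,0,0)
4 | W3 CAS | counter=2 r=(1,0,1) succ=(0,0,1) retry=(0,0,0)
5 | W2 LOAD | counter=2 r=(1,2,1) succ=(0,0,1) retry=(0,0,0)
6 | W3 LOAD | counter=2 r=(1,2,2) succ=(0,0,1) retry=(0,0,0)
7 | W2 CAS | counter=3 r=(1,2,2) succ=(0,1,1) retry=(0,0,0)
8 | W2 LOAD | counter=3 r=(1,3,2) succ=(0,1,1) retry=(0,0,0)
9 | W3 CAS | counter=3 r=(1,3,2) succ=(0,1,1) retry=(0,0,1)
10 | W3 LOAD | counter=3 r=(1,3,3) succ=(0,1,1) retry=(0,0,1)
11 | W3 CAS | counter=4 r=(1,3,3) succ=(0,1,2) retry=(0,0,1)
12 | W2 CAS | counter=4 r=(1,3,3) succ=(0,1,2) retry=(0,1,1)
13 | W2 LOAD | counter=4 r=(1,4,3) succ=(0,1,2) retry=(0,1,1)
14 | W3 LOAD | counter=4 r=(1,4,4) succ=(0,1,2) retry=(0,1,1)
15 | W3 CAS | counter=5 r=(1,4,4) succ=(0,1,3) retry=(0,1,1)
16 | W2 CAS | counter=5 r=(1,4,4) succ=(0,1,3) retry=(0,2,1)
17 | W2 LOAD | counter=5 r=(1,5,4) succ=(0,1,3) retry=(0,2,1)
18 | W2 CAS | counter=6 r=(1,5,4) succ=(0,2,3) retry=(0,2,1)

counter=6 r=(1,5,4) succ=(0,2,3) retry=(0,2,1)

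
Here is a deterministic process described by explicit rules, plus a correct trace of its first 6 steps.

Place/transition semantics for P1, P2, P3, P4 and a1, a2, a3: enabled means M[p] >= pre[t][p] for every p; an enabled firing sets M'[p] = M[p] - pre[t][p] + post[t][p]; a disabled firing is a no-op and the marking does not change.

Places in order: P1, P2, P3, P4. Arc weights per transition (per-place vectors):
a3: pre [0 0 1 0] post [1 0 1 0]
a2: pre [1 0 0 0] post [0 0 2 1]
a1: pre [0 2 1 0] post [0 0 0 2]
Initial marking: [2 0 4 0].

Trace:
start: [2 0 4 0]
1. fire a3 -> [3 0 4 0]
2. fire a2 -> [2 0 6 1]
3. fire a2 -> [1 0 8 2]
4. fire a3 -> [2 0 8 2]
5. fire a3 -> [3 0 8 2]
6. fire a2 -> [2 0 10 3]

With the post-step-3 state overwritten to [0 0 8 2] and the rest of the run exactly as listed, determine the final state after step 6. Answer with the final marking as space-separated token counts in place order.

1 0 10 3

state after step 3 := [0 0 8 2]
4. fire a3 -> [1 0 8 2]
5. fire a3 -> [2 0 8 2]
6. fire a2 -> [1 0 10 3]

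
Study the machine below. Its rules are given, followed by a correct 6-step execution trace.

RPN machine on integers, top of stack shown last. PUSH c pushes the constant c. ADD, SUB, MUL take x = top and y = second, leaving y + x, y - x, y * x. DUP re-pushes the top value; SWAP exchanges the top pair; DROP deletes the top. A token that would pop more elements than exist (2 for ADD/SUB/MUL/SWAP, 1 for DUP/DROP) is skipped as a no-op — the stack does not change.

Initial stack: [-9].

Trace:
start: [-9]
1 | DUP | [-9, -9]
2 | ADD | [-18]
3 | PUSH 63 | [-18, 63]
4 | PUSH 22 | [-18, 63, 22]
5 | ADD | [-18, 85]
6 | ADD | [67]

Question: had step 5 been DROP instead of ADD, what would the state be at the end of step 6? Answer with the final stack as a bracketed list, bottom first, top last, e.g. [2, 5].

[45]

(re-executing from step 5 with the substitution; state before step 5: [-18, 63, 22])
5 | DROP | [-18, 63]
6 | ADD | [45]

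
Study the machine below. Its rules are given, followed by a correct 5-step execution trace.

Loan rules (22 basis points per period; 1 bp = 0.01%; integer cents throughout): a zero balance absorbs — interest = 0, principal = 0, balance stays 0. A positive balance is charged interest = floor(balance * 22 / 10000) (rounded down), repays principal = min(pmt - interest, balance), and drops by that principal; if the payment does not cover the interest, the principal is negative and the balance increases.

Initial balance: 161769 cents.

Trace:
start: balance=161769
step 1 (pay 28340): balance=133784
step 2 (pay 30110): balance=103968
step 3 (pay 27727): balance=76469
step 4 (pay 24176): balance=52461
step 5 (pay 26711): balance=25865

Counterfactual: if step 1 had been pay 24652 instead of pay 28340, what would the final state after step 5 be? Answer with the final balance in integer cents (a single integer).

(re-executing from step 1 with the substitution; state before step 1: balance=161769)
step 1 (pay 24652): balance=137472
step 2 (pay 30110): balance=107664
step 3 (pay 27727): balance=80173
step 4 (pay 24176): balance=56173
step 5 (pay 26711): balance=29585

29585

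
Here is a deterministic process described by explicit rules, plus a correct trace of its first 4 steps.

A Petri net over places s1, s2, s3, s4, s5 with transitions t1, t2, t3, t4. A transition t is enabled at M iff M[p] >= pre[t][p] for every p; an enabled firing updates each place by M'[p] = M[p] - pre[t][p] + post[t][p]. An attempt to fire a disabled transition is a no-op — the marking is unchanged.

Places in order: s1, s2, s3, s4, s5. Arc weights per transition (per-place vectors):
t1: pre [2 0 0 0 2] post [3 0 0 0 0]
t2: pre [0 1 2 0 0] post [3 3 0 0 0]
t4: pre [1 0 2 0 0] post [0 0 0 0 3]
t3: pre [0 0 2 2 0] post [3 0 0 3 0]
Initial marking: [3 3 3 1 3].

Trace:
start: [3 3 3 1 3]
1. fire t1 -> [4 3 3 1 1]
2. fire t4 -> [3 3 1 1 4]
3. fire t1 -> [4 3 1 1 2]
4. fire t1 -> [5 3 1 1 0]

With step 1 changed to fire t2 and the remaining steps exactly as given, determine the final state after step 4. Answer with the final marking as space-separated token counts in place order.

(re-executing from step 1 with the substitution; state before step 1: [3 3 3 1 3])
1. fire t2 -> [6 5 1 1 3]
2. fire t4 -> [6 5 1 1 3]
3. fire t1 -> [7 5 1 1 1]
4. fire t1 -> [7 5 1 1 1]

7 5 1 1 1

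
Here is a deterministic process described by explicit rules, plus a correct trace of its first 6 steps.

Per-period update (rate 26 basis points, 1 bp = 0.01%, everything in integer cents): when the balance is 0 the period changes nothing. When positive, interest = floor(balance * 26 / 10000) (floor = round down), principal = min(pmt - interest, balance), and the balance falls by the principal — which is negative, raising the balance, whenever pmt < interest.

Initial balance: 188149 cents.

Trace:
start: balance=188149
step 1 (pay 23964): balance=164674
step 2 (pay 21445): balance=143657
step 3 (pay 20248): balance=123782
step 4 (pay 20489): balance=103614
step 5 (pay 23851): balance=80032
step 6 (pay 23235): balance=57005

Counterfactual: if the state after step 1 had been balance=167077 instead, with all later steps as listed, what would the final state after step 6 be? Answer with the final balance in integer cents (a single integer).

59439

state after step 1 := balance=167077
step 2 (pay 21445): balance=146066
step 3 (pay 20248): balance=126197
step 4 (pay 20489): balance=106036
step 5 (pay 23851): balance=82460
step 6 (pay 23235): balance=59439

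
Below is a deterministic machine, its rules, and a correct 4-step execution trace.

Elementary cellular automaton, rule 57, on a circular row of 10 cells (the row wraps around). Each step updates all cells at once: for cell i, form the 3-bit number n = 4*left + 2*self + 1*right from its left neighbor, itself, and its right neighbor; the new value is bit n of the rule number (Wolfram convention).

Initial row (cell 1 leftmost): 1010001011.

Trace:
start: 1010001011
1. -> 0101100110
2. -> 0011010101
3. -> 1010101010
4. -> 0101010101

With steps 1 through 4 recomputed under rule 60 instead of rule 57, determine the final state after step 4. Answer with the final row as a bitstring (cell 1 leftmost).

0001100011

(re-executing steps 1..4 under rule 60; state before step 1: 1010001011)
1. -> 0111001110
2. -> 0100101001
3. -> 1110111101
4. -> 0001100011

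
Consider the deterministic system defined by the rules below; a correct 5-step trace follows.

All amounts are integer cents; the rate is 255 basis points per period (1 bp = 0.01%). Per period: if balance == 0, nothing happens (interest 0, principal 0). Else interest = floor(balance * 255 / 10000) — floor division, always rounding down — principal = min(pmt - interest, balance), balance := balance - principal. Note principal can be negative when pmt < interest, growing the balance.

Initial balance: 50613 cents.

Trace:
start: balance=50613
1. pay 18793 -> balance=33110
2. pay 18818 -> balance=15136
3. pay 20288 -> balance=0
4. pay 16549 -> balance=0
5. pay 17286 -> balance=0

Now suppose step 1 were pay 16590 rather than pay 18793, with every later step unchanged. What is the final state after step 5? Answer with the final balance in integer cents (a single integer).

0

(re-executing from step 1 with the substitution; state before step 1: balance=50613)
1. pay 16590 -> balance=35313
2. pay 18818 -> balance=17395
3. pay 20288 -> balance=0
4. pay 16549 -> balance=0
5. pay 17286 -> balance=0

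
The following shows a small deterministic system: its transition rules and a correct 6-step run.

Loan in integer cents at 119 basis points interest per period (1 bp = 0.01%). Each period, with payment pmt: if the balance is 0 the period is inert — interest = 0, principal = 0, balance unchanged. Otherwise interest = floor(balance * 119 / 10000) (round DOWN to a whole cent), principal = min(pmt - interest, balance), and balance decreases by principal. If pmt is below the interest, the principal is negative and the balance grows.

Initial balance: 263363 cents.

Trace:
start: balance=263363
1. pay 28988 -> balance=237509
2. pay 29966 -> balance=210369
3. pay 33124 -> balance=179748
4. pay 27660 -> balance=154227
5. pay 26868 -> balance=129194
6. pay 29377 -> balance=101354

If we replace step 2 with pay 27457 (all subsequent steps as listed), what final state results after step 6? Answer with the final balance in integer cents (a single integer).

103984

(re-executing from step 2 with the substitution; state before step 2: balance=237509)
2. pay 27457 -> balance=212878
3. pay 33124 -> balance=182287
4. pay 27660 -> balance=156796
5. pay 26868 -> balance=131793
6. pay 29377 -> balance=103984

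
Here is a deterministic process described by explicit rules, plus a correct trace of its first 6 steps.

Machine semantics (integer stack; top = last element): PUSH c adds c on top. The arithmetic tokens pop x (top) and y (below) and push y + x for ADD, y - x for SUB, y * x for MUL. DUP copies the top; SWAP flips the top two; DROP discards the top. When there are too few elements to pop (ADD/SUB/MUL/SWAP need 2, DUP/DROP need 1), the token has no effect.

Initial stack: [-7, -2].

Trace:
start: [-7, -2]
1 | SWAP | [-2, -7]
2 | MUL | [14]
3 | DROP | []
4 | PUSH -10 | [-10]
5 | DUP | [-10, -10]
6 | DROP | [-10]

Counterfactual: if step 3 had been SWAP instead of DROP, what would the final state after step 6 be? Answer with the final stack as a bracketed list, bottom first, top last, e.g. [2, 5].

[14, -10]

(re-executing from step 3 with the substitution; state before step 3: [14])
3 | SWAP | [14]
4 | PUSH -10 | [14, -10]
5 | DUP | [14, -10, -10]
6 | DROP | [14, -10]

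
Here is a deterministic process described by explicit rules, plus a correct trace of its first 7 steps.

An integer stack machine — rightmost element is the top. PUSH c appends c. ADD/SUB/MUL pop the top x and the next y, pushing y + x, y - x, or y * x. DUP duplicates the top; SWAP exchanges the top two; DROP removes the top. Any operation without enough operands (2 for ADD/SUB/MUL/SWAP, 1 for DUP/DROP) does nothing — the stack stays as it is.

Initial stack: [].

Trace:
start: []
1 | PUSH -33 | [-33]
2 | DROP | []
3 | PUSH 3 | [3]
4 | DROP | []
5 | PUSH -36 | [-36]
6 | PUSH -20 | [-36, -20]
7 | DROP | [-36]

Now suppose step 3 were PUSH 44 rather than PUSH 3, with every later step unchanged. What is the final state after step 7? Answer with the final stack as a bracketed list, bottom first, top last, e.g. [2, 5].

(re-executing from step 3 with the substitution; state before step 3: [])
3 | PUSH 44 | [44]
4 | DROP | []
5 | PUSH -36 | [-36]
6 | PUSH -20 | [-36, -20]
7 | DROP | [-36]

[-36]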